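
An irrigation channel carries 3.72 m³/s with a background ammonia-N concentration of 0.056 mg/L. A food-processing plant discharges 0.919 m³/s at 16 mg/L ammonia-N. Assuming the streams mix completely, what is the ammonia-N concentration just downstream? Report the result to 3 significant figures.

Mass balance: C = (3.720·0.05600 + 0.9190·16.00) / 4.639 = 14.91/4.639 = 3.215 mg/L.

3.21 mg/L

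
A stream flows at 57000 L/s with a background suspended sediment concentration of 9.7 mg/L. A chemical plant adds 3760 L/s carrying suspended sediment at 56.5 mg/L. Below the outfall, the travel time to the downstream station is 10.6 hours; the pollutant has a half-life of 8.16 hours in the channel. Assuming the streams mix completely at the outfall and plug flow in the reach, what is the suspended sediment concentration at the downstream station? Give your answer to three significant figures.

5.12 mg/L

Mass balance: C = (57000·9.700 + 3760·56.50) / 60760 = 765300/60760 = 12.60 mg/L.
Half-life 8.16 h → k = ln 2 / 8.16 = 0.08494 h⁻¹ = 2.039 d⁻¹.
Applying C = C₀e^(−kt): 12.60 × 0.4064 = 5.119 mg/L.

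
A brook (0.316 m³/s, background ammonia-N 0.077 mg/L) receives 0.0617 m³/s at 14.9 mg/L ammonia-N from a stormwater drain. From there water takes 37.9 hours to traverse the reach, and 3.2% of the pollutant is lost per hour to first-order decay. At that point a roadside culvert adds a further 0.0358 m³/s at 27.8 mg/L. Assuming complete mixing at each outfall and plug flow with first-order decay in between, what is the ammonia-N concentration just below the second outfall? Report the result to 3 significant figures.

3.07 mg/L

Mixed concentration C = ΣQC/ΣQ = (0.3160·0.07700 + 0.06170·14.90) / 0.3777 = 0.9437/0.3777 = 2.498 mg/L; combined flow 0.3777 m³/s.
3.2%/h lost → k = −ln(1 − 0.032) = 0.03252 h⁻¹.
Decay over the reach: 2.498·exp(−kt) = 2.498·0.2915 = 0.7284 mg/L.
Second outfall: C = (0.3777·0.7284 + 0.03580·27.80)/0.4135 = 3.072 mg/L.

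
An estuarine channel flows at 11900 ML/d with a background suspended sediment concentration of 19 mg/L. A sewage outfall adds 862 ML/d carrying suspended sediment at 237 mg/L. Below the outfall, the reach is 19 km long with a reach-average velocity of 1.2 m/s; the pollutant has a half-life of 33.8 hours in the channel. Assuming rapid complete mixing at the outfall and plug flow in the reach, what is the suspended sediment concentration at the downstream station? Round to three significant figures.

30.8 mg/L

After mixing, C = (11900·19.00 + 862.0·237.0) / 12760 = 430400/12760 = 33.72 mg/L.
Travel time t = 19·1000 / 1.2 = 15830 s = 4.398 h.
Half-life 33.8 h → k = ln 2 / 33.8 = 0.02051 h⁻¹ = 0.4922 d⁻¹.
Applying C = C₀e^(−kt): 33.72 × 0.9138 = 30.82 mg/L.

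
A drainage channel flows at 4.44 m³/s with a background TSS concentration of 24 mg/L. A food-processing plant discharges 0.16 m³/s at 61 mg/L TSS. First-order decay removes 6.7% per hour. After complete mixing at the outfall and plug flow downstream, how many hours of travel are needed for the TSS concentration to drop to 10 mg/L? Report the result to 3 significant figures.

13.4 h

Mixed concentration C = ΣQC/ΣQ = (4.440·24.00 + 0.1600·61.00) / 4.600 = 116.3/4.600 = 25.29 mg/L.
6.7%/h lost → k = −ln(1 − 0.067) = 0.06935 h⁻¹.
25.29·exp(−k·t) = 10 → t = ln(25.29/10)/k = 48160 s = 13.38 h.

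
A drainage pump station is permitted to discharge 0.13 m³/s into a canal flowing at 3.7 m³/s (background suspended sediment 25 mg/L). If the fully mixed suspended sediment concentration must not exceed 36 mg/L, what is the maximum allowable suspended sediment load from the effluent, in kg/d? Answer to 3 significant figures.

Mass balance at the limit: 3.700·25.00 + 0.1300·Cₑ = 3.830·36 → Cₑ = 349.1 mg/L.
Load = 0.1300 m³/s × 349.1 g/m³ × 86 400 s/d = 3921 kg/d.

3920 kg/d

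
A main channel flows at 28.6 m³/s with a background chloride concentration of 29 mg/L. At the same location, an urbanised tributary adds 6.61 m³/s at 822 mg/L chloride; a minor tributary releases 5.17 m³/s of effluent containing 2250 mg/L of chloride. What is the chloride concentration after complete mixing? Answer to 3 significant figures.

443 mg/L

Conservation of mass: C = (28.60·29.00 + 6.610·822.0 + 5.170·2250) / 40.38 = 17900/40.38 = 443.2 mg/L.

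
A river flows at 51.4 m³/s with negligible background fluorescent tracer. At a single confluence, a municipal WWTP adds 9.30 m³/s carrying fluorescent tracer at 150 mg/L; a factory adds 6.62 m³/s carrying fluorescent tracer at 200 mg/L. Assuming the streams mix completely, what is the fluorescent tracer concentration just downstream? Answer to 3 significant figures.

40.4 mg/L

Mass balance: C = (51.40·0 + 9.300·150.0 + 6.620·200.0) / 67.32 = 2719/67.32 = 40.39 mg/L.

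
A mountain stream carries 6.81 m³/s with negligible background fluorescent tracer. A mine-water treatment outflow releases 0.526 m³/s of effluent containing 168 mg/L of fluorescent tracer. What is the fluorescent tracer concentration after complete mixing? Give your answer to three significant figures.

Conservation of mass: C = (6.810·0 + 0.5260·168.0) / 7.336 = 88.37/7.336 = 12.05 mg/L.

12.0 mg/L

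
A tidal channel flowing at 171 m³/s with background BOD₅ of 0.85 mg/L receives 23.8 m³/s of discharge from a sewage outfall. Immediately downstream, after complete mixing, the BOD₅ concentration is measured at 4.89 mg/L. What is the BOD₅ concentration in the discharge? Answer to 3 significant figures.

33.9 mg/L

Mass balance: 171.0·0.8500 + 23.80·Cₑ = 194.8·4.890
→ Cₑ = (194.8·4.890 − 171.0·0.8500) / 23.80 = 33.92 mg/L.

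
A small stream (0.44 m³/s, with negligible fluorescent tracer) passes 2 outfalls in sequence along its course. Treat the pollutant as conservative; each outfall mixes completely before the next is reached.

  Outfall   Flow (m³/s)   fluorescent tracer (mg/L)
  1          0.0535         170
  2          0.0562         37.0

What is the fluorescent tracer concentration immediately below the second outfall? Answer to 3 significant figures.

20.3 mg/L

After outfall 1: Q = 0.4400 + 0.05350 = 0.4935 m³/s; C = (0.4400·0 + 0.05350·170.0)/0.4935 = 18.43 mg/L.
After outfall 2: Q = 0.4935 + 0.05620 = 0.5497 m³/s; C = (0.4935·18.43 + 0.05620·37.00)/0.5497 = 20.33 mg/L.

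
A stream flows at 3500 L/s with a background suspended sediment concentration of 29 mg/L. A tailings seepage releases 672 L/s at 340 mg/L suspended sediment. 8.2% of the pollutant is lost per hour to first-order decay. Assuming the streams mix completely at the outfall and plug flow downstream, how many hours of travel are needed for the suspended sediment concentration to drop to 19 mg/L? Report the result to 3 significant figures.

16.7 h

Mass balance: C = (3500·29.00 + 672.0·340.0) / 4172 = 330000/4172 = 79.09 mg/L.
8.2%/h lost → k = −ln(1 − 0.082) = 0.08556 h⁻¹.
79.09·exp(−k·t) = 19 → t = ln(79.09/19)/k = 60010 s = 16.67 h.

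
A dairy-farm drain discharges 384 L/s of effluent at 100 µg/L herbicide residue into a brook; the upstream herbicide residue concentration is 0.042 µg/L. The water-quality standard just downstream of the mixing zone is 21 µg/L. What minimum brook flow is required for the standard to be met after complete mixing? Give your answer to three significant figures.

Set C_mix = 21: (Q·0.04200 + 384.0·100.0) / (Q + 384.0) = 21
→ Q = 384.0·(100.0 − 21)/(21 − 0.04200) = 1447 L/s.

1450 L/s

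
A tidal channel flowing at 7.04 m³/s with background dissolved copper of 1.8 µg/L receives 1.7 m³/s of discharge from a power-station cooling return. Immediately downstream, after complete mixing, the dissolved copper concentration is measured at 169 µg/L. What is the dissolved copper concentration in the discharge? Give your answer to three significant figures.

861 µg/L

Mass balance: 7.040·1.800 + 1.700·Cₑ = 8.740·169.0
→ Cₑ = (8.740·169.0 − 7.040·1.800) / 1.700 = 861.4 µg/L.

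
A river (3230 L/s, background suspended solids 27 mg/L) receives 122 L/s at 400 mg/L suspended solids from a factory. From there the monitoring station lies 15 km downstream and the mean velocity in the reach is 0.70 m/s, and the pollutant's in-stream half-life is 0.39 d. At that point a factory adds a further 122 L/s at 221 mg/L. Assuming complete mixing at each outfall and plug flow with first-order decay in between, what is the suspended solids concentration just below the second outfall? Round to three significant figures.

33.0 mg/L

Mass balance: C = (3230·27.00 + 122.0·400.0) / 3352 = 136000/3352 = 40.58 mg/L; combined flow 3352 L/s.
Travel time t = 15·1000 / 0.70 = 21430 s = 5.952 h.
Half-life 0.39 d → k = ln 2 / 0.39 = 1.777 d⁻¹.
Applying C = C₀e^(−kt): 40.58 × 0.6435 = 26.11 mg/L.
At the second outfall, C = (3352·26.11 + 122.0·221.0) / (3352 + 122.0) = 32.96 mg/L.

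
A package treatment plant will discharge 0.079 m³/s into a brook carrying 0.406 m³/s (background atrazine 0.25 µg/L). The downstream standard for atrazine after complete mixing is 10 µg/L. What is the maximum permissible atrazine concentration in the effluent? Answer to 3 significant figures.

60.1 µg/L

At the limit, (Qr·Cr + Qe·Cₑ)/(Qr + Qe) = 10:
Cₑ = (0.4850·10 − 0.4060·0.2500) / 0.07900 = 60.11 µg/L.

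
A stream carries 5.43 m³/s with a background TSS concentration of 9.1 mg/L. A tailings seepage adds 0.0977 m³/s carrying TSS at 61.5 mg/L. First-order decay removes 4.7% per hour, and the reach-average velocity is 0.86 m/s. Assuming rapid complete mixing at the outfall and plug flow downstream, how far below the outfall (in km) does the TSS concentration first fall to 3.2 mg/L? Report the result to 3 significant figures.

73.4 km

After mixing, C = (5.430·9.100 + 0.09770·61.50) / 5.528 = 55.42/5.528 = 10.03 mg/L.
4.7%/h lost → k = −ln(1 − 0.047) = 0.04814 h⁻¹.
Set 10.03·exp(−k·t) = 3.2 → t = ln(10.03/3.2)/k = 85400 s = 23.72 h.
Distance = v·t = 0.86·85400 = 73450 m = 73.45 km.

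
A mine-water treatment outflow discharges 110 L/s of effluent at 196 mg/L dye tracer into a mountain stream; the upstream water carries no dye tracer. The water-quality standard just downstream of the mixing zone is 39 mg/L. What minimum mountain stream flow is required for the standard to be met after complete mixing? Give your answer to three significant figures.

Set C_mix = 39: (Q·0 + 110.0·196.0) / (Q + 110.0) = 39
→ Q = 110.0·(196.0 − 39)/(39 − 0) = 442.8 L/s.

443 L/s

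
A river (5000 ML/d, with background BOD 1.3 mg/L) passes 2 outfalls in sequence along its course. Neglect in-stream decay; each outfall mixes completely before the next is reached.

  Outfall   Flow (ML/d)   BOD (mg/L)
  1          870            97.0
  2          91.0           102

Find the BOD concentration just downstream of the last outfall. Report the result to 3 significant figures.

Below outfall 1: Q → 5870 ML/d, C = (5000·1.300 + 870.0·97.00)/5870 = 15.48 mg/L.
Below outfall 2: Q → 5961 ML/d, C = (5870·15.48 + 91.00·102.0)/5961 = 16.80 mg/L.

16.8 mg/L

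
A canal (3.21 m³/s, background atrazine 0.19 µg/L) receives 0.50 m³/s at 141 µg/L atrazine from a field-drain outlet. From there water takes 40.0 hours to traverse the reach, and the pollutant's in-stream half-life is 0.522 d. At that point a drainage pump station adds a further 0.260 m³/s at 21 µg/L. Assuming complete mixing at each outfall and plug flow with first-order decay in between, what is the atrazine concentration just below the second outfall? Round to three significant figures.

3.33 µg/L

Flow-weighted average: C = (3.210·0.1900 + 0.5000·141.0) / 3.710 = 71.11/3.710 = 19.17 µg/L; combined flow 3.710 m³/s.
Half-life 0.522 d → k = ln 2 / 0.522 = 1.328 d⁻¹.
After decay, C = 19.17 × e^(−kt) = 19.17 × 0.1094 = 2.096 µg/L.
Second outfall: C = (3.710·2.096 + 0.2600·21.00)/3.970 = 3.334 µg/L.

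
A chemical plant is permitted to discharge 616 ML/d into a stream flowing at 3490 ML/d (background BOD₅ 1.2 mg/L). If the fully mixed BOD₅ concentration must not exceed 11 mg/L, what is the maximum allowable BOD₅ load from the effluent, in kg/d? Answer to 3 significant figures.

41000 kg/d

Mass balance at the limit: 3490·1.200 + 616.0·Cₑ = 4106·11 → Cₑ = 66.52 mg/L.
616.0 ML/d = 7.130 m³/s. Load = 7.130 m³/s × 66.52 g/m³ × 86 400 s/d = 40980 kg/d.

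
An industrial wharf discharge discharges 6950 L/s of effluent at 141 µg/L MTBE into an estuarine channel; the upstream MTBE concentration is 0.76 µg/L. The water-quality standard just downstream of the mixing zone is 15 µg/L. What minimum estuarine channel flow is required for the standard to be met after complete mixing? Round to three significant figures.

61500 L/s

Set C_mix = 15: (Q·0.7600 + 6950·141.0) / (Q + 6950) = 15
→ Q = 6950·(141.0 − 15)/(15 − 0.7600) = 61500 L/s.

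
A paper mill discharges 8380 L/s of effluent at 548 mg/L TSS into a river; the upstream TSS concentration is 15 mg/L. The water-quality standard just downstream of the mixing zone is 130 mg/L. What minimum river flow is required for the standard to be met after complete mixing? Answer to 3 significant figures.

Set C_mix = 130: (Q·15.00 + 8380·548.0) / (Q + 8380) = 130
→ Q = 8380·(548.0 − 130)/(130 − 15.00) = 30460 L/s.

30500 L/s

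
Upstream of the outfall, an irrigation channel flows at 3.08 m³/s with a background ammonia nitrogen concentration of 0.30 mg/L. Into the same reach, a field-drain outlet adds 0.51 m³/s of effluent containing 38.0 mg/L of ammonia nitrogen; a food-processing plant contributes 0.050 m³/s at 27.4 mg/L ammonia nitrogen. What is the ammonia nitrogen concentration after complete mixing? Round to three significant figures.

Conservation of mass: C = (3.080·0.3000 + 0.5100·38.00 + 0.05000·27.40) / 3.640 = 21.67/3.640 = 5.954 mg/L.

5.95 mg/L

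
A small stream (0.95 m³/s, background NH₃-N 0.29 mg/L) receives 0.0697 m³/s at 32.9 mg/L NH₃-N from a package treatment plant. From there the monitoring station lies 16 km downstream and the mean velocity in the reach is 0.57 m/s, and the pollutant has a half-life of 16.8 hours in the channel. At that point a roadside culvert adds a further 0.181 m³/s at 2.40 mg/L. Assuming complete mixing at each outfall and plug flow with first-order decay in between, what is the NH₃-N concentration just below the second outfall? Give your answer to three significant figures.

1.91 mg/L

After mixing, C = (0.9500·0.2900 + 0.06970·32.90) / 1.020 = 2.569/1.020 = 2.519 mg/L; combined flow 1.020 m³/s.
Travel time t = 16·1000 / 0.57 = 28070 s = 7.797 h.
Half-life 16.8 h → k = ln 2 / 16.8 = 0.04126 h⁻¹ = 0.9902 d⁻¹.
Decay over the reach: 2.519·exp(−kt) = 2.519·0.7249 = 1.826 mg/L.
At the second outfall, C = (1.020·1.826 + 0.1810·2.400) / (1.020 + 0.1810) = 1.913 mg/L.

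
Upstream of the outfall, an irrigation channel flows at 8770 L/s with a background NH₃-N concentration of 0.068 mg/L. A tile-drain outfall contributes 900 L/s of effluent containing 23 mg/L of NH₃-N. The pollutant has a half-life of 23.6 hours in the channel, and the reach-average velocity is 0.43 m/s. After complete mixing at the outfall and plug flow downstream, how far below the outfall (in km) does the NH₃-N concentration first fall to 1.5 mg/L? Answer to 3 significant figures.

20.2 km

After mixing, C = (8770·0.06800 + 900.0·23.00) / 9670 = 21300/9670 = 2.202 mg/L.
Half-life 23.6 h → k = ln 2 / 23.6 = 0.02937 h⁻¹ = 0.7049 d⁻¹.
Set 2.202·exp(−k·t) = 1.5 → t = ln(2.202/1.5)/k = 47070 s = 13.08 h.
Distance = v·t = 0.43·47070 = 20240 m = 20.24 km.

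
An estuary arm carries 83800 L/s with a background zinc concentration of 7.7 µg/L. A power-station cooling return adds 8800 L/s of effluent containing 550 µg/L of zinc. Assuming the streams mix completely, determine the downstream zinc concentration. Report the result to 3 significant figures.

59.2 µg/L

Mass balance: C = (83800·7.700 + 8800·550.0) / 92600 = 5485000/92600 = 59.24 µg/L.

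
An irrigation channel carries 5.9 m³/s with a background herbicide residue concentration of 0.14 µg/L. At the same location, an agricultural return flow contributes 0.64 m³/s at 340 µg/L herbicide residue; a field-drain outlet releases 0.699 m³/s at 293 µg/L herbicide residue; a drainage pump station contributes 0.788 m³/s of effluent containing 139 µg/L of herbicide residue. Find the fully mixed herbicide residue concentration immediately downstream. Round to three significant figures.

66.4 µg/L

Mixed concentration C = ΣQC/ΣQ = (5.900·0.1400 + 0.6400·340.0 + 0.6990·293.0 + 0.7880·139.0) / 8.027 = 532.8/8.027 = 66.37 µg/L.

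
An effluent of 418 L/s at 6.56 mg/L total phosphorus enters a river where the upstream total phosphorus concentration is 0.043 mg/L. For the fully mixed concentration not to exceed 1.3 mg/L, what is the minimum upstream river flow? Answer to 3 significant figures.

Set C_mix = 1.3: (Q·0.04300 + 418.0·6.560) / (Q + 418.0) = 1.3
→ Q = 418.0·(6.560 − 1.3)/(1.3 − 0.04300) = 1749 L/s.

1750 L/s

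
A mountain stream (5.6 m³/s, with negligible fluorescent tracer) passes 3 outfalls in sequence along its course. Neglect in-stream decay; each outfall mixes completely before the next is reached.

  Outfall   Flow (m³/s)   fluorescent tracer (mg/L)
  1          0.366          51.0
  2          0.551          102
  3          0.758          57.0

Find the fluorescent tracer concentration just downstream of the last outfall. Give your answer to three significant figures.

16.2 mg/L

Outfall 1: combined Q = 5.966 m³/s; C = (5.600·0 + 0.3660·51.00)/5.966 = 3.129 mg/L.
Outfall 2: combined Q = 6.517 m³/s; C = (5.966·3.129 + 0.5510·102.0)/6.517 = 11.49 mg/L.
Outfall 3: combined Q = 7.275 m³/s; C = (6.517·11.49 + 0.7580·57.00)/7.275 = 16.23 mg/L.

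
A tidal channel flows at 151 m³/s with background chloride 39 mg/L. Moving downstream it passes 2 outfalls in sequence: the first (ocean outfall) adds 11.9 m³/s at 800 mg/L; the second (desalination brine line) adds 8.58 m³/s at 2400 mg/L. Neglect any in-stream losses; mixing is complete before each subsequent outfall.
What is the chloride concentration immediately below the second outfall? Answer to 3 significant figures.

Outfall 1: combined Q = 162.9 m³/s; C = (151.0·39.00 + 11.90·800.0)/162.9 = 94.59 mg/L.
Outfall 2: combined Q = 171.5 m³/s; C = (162.9·94.59 + 8.580·2400)/171.5 = 209.9 mg/L.

210 mg/L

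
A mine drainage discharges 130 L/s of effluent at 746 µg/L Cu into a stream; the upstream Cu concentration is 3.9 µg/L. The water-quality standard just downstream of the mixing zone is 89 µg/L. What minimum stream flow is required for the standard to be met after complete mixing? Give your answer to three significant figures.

Set C_mix = 89: (Q·3.900 + 130.0·746.0) / (Q + 130.0) = 89
→ Q = 130.0·(746.0 − 89)/(89 − 3.900) = 1004 L/s.

1000 L/s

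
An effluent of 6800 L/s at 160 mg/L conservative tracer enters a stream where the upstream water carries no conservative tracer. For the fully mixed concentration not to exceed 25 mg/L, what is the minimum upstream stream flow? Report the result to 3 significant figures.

36700 L/s

Set C_mix = 25: (Q·0 + 6800·160.0) / (Q + 6800) = 25
→ Q = 6800·(160.0 − 25)/(25 − 0) = 36720 L/s.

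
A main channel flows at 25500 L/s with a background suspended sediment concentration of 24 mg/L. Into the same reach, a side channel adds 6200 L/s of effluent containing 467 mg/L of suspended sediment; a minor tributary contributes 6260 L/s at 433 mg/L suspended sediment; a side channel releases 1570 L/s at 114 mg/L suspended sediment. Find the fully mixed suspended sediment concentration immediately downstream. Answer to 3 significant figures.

After mixing, C = (25500·24.00 + 6200·467.0 + 6260·433.0 + 1570·114.0) / 39530 = 6397000/39530 = 161.8 mg/L.

162 mg/L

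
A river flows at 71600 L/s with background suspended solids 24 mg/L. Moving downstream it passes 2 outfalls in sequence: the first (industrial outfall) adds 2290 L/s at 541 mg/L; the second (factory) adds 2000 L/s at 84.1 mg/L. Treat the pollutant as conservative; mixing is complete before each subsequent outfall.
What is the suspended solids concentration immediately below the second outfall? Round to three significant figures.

41.2 mg/L

After outfall 1: Q = 71600 + 2290 = 73890 L/s; C = (71600·24.00 + 2290·541.0)/73890 = 40.02 mg/L.
After outfall 2: Q = 73890 + 2000 = 75890 L/s; C = (73890·40.02 + 2000·84.10)/75890 = 41.18 mg/L.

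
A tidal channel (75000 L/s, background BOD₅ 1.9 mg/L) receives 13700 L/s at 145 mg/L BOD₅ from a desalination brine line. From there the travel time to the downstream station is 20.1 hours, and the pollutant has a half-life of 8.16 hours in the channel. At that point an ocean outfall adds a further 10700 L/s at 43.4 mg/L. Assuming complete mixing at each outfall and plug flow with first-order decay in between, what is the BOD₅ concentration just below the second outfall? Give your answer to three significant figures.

After mixing, C = (75000·1.900 + 13700·145.0) / 88700 = 2129000/88700 = 24.00 mg/L; combined flow 88700 L/s.
Half-life 8.16 h → k = ln 2 / 8.16 = 0.08494 h⁻¹ = 2.039 d⁻¹.
First-order decay: C = 24.00·exp(−k·t) = 24.00·0.1813 = 4.353 mg/L.
Second outfall: C = (88700·4.353 + 10700·43.40)/99400 = 8.556 mg/L.

8.56 mg/L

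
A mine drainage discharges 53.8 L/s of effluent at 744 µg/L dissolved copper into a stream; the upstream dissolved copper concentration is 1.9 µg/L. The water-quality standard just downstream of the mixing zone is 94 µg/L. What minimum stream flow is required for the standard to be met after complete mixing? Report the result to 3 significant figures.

Set C_mix = 94: (Q·1.900 + 53.80·744.0) / (Q + 53.80) = 94
→ Q = 53.80·(744.0 − 94)/(94 − 1.900) = 379.7 L/s.

380 L/s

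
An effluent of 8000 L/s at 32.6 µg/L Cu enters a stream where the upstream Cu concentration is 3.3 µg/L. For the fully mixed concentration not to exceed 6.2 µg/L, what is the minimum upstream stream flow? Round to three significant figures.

Set C_mix = 6.2: (Q·3.300 + 8000·32.60) / (Q + 8000) = 6.2
→ Q = 8000·(32.60 − 6.2)/(6.2 − 3.300) = 72830 L/s.

72800 L/s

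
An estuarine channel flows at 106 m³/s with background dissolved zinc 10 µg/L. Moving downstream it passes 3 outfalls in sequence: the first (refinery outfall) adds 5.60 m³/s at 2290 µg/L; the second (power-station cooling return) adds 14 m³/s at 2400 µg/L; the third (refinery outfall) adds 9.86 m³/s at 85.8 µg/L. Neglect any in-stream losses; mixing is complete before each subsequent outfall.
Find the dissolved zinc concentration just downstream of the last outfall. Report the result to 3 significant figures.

357 µg/L

Below outfall 1: Q → 111.6 m³/s, C = (106.0·10.00 + 5.600·2290)/111.6 = 124.4 µg/L.
Below outfall 2: Q → 125.6 m³/s, C = (111.6·124.4 + 14.00·2400)/125.6 = 378.1 µg/L.
Below outfall 3: Q → 135.5 m³/s, C = (125.6·378.1 + 9.860·85.80)/135.5 = 356.8 µg/L.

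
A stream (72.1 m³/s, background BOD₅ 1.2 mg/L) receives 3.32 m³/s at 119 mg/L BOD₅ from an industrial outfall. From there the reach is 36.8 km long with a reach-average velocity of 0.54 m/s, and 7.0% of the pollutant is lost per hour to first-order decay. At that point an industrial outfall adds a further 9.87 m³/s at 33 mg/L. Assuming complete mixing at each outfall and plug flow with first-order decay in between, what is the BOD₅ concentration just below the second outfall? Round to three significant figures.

After mixing, C = (72.10·1.200 + 3.320·119.0) / 75.42 = 481.6/75.42 = 6.386 mg/L; combined flow 75.42 m³/s.
Travel time t = 36.8·1000 / 0.54 = 68150 s = 18.93 h.
7.0%/h lost → k = −ln(1 − 0.07) = 0.07257 h⁻¹.
Applying C = C₀e^(−kt): 6.386 × 0.2532 = 1.617 mg/L.
Second outfall: C = (75.42·1.617 + 9.870·33.00)/85.29 = 5.248 mg/L.

5.25 mg/L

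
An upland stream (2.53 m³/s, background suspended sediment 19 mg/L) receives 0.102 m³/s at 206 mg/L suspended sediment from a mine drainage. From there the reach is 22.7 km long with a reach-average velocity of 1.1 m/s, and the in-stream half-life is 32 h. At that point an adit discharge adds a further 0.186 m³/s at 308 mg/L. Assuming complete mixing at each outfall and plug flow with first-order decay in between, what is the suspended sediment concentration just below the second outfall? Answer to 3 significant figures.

42.0 mg/L

After mixing, C = (2.530·19.00 + 0.1020·206.0) / 2.632 = 69.08/2.632 = 26.25 mg/L; combined flow 2.632 m³/s.
Travel time t = 22.7·1000 / 1.1 = 20640 s = 5.732 h.
Half-life 32 h → k = ln 2 / 32 = 0.02166 h⁻¹ = 0.5199 d⁻¹.
Applying C = C₀e^(−kt): 26.25 × 0.8832 = 23.18 mg/L.
Second outfall: C = (2.632·23.18 + 0.1860·308.0)/2.818 = 41.98 mg/L.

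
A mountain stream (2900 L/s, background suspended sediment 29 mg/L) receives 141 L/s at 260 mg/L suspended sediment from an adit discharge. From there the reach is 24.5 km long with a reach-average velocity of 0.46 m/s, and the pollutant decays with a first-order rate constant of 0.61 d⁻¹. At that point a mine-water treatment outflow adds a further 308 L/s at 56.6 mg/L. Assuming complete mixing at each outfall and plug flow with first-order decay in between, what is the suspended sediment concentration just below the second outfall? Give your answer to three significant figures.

30.0 mg/L

Flow-weighted average: C = (2900·29.00 + 141.0·260.0) / 3041 = 120800/3041 = 39.71 mg/L; combined flow 3041 L/s.
Travel time t = 24.5·1000 / 0.46 = 53260 s = 14.79 h.
First-order decay: C = 39.71·exp(−k·t) = 39.71·0.6866 = 27.26 mg/L.
Second outfall: C = (3041·27.26 + 308.0·56.60)/3349 = 29.96 mg/L.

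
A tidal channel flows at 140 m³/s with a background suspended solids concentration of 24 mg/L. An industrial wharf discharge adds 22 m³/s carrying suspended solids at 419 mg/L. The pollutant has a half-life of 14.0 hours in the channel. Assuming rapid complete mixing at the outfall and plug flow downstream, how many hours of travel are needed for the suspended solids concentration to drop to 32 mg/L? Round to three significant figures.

17.9 h

After mixing, C = (140.0·24.00 + 22.00·419.0) / 162.0 = 12580/162.0 = 77.64 mg/L.
Half-life 14.0 h → k = ln 2 / 14.0 = 0.04951 h⁻¹ = 1.188 d⁻¹.
77.64·exp(−k·t) = 32 → t = ln(77.64/32)/k = 64450 s = 17.90 h.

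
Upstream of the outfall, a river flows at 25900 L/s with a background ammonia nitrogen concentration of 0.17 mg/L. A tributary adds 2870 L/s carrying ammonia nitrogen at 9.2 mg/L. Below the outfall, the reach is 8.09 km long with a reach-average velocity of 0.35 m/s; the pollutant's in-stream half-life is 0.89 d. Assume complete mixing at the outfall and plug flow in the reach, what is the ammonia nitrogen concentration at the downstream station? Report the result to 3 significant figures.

0.869 mg/L

Conservation of mass: C = (25900·0.1700 + 2870·9.200) / 28770 = 30810/28770 = 1.071 mg/L.
Travel time t = 8.09·1000 / 0.35 = 23110 s = 6.421 h.
Half-life 0.89 d → k = ln 2 / 0.89 = 0.7788 d⁻¹.
Applying C = C₀e^(−kt): 1.071 × 0.8119 = 0.8694 mg/L.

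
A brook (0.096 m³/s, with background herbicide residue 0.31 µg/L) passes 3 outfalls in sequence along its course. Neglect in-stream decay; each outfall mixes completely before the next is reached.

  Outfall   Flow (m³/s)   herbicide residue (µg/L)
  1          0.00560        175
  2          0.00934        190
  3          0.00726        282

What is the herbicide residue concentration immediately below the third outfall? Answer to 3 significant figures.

40.9 µg/L

After outfall 1: Q = 0.09600 + 0.005600 = 0.1016 m³/s; C = (0.09600·0.3100 + 0.005600·175.0)/0.1016 = 9.939 µg/L.
After outfall 2: Q = 0.1016 + 0.009340 = 0.1109 m³/s; C = (0.1016·9.939 + 0.009340·190.0)/0.1109 = 25.10 µg/L.
After outfall 3: Q = 0.1109 + 0.007260 = 0.1182 m³/s; C = (0.1109·25.10 + 0.007260·282.0)/0.1182 = 40.88 µg/L.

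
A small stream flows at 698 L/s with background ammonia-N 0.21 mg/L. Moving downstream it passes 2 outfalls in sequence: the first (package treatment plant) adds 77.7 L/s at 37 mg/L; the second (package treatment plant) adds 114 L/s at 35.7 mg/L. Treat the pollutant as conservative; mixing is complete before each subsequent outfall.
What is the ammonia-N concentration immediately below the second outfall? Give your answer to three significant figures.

Below outfall 1: Q → 775.7 L/s, C = (698.0·0.2100 + 77.70·37.00)/775.7 = 3.895 mg/L.
Below outfall 2: Q → 889.7 L/s, C = (775.7·3.895 + 114.0·35.70)/889.7 = 7.970 mg/L.

7.97 mg/L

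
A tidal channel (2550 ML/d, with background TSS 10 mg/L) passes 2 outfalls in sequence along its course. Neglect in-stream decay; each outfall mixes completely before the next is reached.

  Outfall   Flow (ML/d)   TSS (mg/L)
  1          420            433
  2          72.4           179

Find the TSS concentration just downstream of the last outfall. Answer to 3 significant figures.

Below outfall 1: Q → 2970 ML/d, C = (2550·10.00 + 420.0·433.0)/2970 = 69.82 mg/L.
Below outfall 2: Q → 3042 ML/d, C = (2970·69.82 + 72.40·179.0)/3042 = 72.42 mg/L.

72.4 mg/L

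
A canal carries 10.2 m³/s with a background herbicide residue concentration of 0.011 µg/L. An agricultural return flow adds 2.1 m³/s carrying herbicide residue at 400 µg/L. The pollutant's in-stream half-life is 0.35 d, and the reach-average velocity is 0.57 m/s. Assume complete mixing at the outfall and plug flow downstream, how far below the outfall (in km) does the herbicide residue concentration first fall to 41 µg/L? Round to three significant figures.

Mixed concentration C = ΣQC/ΣQ = (10.20·0.01100 + 2.100·400.0) / 12.30 = 840.1/12.30 = 68.30 µg/L.
Half-life 0.35 d → k = ln 2 / 0.35 = 1.980 d⁻¹.
Set 68.30·exp(−k·t) = 41 → t = ln(68.30/41)/k = 22270 s = 6.185 h.
Distance = v·t = 0.57·22270 = 12690 m = 12.69 km.

12.7 km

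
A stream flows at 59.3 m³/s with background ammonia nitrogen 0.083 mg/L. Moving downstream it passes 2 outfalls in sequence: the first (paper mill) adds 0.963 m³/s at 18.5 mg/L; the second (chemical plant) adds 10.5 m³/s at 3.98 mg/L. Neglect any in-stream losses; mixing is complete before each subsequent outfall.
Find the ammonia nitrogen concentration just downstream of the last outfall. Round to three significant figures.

0.912 mg/L

After outfall 1: Q = 59.30 + 0.9630 = 60.26 m³/s; C = (59.30·0.08300 + 0.9630·18.50)/60.26 = 0.3773 mg/L.
After outfall 2: Q = 60.26 + 10.50 = 70.76 m³/s; C = (60.26·0.3773 + 10.50·3.980)/70.76 = 0.9119 mg/L.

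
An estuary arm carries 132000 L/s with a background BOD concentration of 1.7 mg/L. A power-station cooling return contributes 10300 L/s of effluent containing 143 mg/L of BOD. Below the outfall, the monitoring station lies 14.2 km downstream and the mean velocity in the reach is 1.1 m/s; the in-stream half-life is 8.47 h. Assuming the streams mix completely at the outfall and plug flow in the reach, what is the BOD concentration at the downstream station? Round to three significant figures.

8.89 mg/L

After mixing, C = (132000·1.700 + 10300·143.0) / 142300 = 1697000/142300 = 11.93 mg/L.
Travel time t = 14.2·1000 / 1.1 = 12910 s = 3.586 h.
Half-life 8.47 h → k = ln 2 / 8.47 = 0.08184 h⁻¹ = 1.964 d⁻¹.
Applying C = C₀e^(−kt): 11.93 × 0.7457 = 8.894 mg/L.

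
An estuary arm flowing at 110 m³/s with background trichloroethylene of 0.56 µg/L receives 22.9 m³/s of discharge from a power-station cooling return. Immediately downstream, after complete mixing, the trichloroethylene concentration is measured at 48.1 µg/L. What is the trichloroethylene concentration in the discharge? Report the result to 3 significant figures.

Mass balance: 110.0·0.5600 + 22.90·Cₑ = 132.9·48.10
→ Cₑ = (132.9·48.10 − 110.0·0.5600) / 22.90 = 276.5 µg/L.

276 µg/L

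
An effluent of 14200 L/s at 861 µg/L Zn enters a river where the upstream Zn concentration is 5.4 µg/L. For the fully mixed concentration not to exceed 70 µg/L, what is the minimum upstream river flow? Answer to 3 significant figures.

174000 L/s

Set C_mix = 70: (Q·5.400 + 14200·861.0) / (Q + 14200) = 70
→ Q = 14200·(861.0 − 70)/(70 − 5.400) = 173900 L/s.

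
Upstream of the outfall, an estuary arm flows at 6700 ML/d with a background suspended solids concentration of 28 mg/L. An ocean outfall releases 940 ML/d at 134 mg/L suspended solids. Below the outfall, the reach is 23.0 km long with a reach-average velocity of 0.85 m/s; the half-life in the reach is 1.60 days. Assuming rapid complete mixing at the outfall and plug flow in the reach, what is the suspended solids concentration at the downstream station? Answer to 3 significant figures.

35.8 mg/L

Conservation of mass: C = (6700·28.00 + 940.0·134.0) / 7640 = 313600/7640 = 41.04 mg/L.
Travel time t = 23.0·1000 / 0.85 = 27060 s = 7.516 h.
Half-life 1.60 d → k = ln 2 / 1.60 = 0.4332 d⁻¹.
Decay over the reach: 41.04·exp(−kt) = 41.04·0.8731 = 35.83 mg/L.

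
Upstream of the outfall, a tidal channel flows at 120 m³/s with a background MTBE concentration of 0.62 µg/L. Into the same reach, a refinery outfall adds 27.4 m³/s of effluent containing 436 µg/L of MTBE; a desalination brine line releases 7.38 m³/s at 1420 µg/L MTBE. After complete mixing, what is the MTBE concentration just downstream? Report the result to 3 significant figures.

145 µg/L

Mass balance: C = (120.0·0.6200 + 27.40·436.0 + 7.380·1420) / 154.8 = 22500/154.8 = 145.4 µg/L.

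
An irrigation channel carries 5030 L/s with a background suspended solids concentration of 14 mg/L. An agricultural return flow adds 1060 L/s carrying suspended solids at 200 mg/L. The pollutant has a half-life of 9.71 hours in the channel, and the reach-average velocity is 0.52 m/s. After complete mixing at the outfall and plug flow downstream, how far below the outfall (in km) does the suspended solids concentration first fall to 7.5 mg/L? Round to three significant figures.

47.8 km

Flow-weighted average: C = (5030·14.00 + 1060·200.0) / 6090 = 282400/6090 = 46.37 mg/L.
Half-life 9.71 h → k = ln 2 / 9.71 = 0.07138 h⁻¹ = 1.713 d⁻¹.
Set 46.37·exp(−k·t) = 7.5 → t = ln(46.37/7.5)/k = 91880 s = 25.52 h.
Distance = v·t = 0.52·91880 = 47780 m = 47.78 km.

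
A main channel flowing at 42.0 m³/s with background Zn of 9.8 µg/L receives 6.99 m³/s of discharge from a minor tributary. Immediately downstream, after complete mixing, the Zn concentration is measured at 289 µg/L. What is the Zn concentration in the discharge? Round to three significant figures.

Mass balance: 42.00·9.800 + 6.990·Cₑ = 48.99·289.0
→ Cₑ = (48.99·289.0 − 42.00·9.800) / 6.990 = 1967 µg/L.

1970 µg/L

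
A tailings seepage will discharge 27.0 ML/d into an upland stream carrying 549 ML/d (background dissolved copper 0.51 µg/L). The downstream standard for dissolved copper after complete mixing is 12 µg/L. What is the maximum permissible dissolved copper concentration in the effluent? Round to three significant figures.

246 µg/L

At the limit, (Qr·Cr + Qe·Cₑ)/(Qr + Qe) = 12:
Cₑ = (576.0·12 − 549.0·0.5100) / 27.00 = 245.6 µg/L.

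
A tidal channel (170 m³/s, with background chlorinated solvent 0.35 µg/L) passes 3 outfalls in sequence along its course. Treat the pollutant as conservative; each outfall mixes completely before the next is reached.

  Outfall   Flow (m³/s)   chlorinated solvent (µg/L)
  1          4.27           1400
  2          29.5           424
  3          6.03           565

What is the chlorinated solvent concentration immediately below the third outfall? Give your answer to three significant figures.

Below outfall 1: Q → 174.3 m³/s, C = (170.0·0.3500 + 4.270·1400)/174.3 = 34.64 µg/L.
Below outfall 2: Q → 203.8 m³/s, C = (174.3·34.64 + 29.50·424.0)/203.8 = 91.01 µg/L.
Below outfall 3: Q → 209.8 m³/s, C = (203.8·91.01 + 6.030·565.0)/209.8 = 104.6 µg/L.

105 µg/L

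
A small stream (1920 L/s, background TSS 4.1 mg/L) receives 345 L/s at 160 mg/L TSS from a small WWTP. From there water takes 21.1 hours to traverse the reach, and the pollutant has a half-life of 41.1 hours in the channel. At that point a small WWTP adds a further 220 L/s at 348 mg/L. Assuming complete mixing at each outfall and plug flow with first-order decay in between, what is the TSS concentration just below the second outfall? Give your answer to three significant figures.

48.6 mg/L

After mixing, C = (1920·4.100 + 345.0·160.0) / 2265 = 63070/2265 = 27.85 mg/L; combined flow 2265 L/s.
Half-life 41.1 h → k = ln 2 / 41.1 = 0.01686 h⁻¹ = 0.4048 d⁻¹.
Applying C = C₀e^(−kt): 27.85 × 0.7006 = 19.51 mg/L.
Second outfall: C = (2265·19.51 + 220.0·348.0)/2485 = 48.59 mg/L.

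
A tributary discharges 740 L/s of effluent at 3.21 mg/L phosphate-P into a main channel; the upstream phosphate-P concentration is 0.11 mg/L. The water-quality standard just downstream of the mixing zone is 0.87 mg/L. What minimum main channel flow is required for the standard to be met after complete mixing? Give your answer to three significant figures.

2280 L/s

Set C_mix = 0.87: (Q·0.1100 + 740.0·3.210) / (Q + 740.0) = 0.87
→ Q = 740.0·(3.210 − 0.87)/(0.87 − 0.1100) = 2278 L/s.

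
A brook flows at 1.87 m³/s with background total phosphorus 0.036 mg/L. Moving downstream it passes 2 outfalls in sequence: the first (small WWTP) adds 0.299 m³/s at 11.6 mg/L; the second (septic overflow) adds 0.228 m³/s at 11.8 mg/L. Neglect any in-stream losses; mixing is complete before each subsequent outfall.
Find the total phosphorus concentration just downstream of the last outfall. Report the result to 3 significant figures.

Outfall 1: combined Q = 2.169 m³/s; C = (1.870·0.03600 + 0.2990·11.60)/2.169 = 1.630 mg/L.
Outfall 2: combined Q = 2.397 m³/s; C = (2.169·1.630 + 0.2280·11.80)/2.397 = 2.597 mg/L.

2.60 mg/L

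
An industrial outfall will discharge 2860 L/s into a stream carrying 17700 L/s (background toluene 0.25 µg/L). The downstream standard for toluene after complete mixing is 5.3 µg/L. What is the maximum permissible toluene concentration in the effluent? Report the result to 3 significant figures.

36.6 µg/L

At the limit, (Qr·Cr + Qe·Cₑ)/(Qr + Qe) = 5.3:
Cₑ = (20560·5.3 − 17700·0.2500) / 2860 = 36.55 µg/L.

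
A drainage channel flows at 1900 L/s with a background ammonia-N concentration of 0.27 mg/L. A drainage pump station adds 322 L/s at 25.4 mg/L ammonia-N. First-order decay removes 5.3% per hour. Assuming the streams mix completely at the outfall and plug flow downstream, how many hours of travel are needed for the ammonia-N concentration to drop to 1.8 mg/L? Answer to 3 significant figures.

14.3 h

After mixing, C = (1900·0.2700 + 322.0·25.40) / 2222 = 8692/2222 = 3.912 mg/L.
5.3%/h lost → k = −ln(1 − 0.053) = 0.05446 h⁻¹.
3.912·exp(−k·t) = 1.8 → t = ln(3.912/1.8)/k = 51310 s = 14.25 h.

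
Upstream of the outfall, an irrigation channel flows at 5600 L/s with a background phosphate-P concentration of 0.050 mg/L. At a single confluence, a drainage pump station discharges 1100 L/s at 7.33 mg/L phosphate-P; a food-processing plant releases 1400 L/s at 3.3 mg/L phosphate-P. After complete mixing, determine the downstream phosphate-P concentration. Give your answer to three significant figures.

Flow-weighted average: C = (5600·0.05000 + 1100·7.330 + 1400·3.300) / 8100 = 12960/8100 = 1.600 mg/L.

1.60 mg/L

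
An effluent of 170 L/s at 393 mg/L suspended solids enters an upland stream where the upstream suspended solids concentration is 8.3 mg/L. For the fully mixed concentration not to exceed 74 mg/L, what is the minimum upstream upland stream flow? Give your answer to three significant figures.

825 L/s

Set C_mix = 74: (Q·8.300 + 170.0·393.0) / (Q + 170.0) = 74
→ Q = 170.0·(393.0 − 74)/(74 − 8.300) = 825.4 L/s.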